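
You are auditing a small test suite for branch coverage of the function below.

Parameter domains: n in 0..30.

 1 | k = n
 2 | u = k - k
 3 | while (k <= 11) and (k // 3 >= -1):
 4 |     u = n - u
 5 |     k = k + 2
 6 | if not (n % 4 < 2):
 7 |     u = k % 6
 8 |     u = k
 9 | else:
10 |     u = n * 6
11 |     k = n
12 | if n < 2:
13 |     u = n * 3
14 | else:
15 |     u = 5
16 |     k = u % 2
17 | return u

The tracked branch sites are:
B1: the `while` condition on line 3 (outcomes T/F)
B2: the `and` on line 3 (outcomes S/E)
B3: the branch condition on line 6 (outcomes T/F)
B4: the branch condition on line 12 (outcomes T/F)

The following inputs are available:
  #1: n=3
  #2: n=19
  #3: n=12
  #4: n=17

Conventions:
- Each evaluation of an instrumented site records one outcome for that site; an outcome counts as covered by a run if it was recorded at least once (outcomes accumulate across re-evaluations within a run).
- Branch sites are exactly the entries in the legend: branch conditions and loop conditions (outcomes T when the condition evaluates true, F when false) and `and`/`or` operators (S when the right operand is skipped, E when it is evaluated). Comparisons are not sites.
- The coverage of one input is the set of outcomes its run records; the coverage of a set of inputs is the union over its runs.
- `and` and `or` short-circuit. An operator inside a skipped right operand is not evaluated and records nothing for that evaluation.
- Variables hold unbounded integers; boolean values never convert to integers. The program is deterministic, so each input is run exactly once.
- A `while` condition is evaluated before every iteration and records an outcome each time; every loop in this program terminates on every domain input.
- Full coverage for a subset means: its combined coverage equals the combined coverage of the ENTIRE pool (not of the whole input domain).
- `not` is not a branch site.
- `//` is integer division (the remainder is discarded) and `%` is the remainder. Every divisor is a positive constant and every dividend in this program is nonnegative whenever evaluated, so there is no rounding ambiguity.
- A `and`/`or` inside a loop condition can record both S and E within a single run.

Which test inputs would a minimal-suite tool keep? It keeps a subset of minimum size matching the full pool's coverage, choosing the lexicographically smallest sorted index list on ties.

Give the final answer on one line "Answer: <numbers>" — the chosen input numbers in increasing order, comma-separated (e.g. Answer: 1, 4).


input #1 (n=3): events B2->E, B1->T, B2->E, B1->T, B2->E, B1->T, B2->E, B1->T, B2->E, B1->T, B2->S, B1->F, B3->T, B4->F; covers B1=T, B1=F, B2=S, B2=E, B3=T, B4=F
input #2 (n=19): events B2->S, B1->F, B3->T, B4->F; covers B1=F, B2=S, B3=T, B4=F
input #3 (n=12): events B2->S, B1->F, B3->F, B4->F; covers B1=F, B2=S, B3=F, B4=F
input #4 (n=17): events B2->S, B1->F, B3->F, B4->F; covers B1=F, B2=S, B3=F, B4=F
pool-wide coverage (7 outcomes): B1=T, B1=F, B2=S, B2=E, B3=T, B3=F, B4=F
size 1 is not enough: best union over all size-1 subsets is 6/7
size 2: inputs {1, 3} cover all 7 outcomes, and no lexicographically smaller subset of this size does
Answer: 1, 3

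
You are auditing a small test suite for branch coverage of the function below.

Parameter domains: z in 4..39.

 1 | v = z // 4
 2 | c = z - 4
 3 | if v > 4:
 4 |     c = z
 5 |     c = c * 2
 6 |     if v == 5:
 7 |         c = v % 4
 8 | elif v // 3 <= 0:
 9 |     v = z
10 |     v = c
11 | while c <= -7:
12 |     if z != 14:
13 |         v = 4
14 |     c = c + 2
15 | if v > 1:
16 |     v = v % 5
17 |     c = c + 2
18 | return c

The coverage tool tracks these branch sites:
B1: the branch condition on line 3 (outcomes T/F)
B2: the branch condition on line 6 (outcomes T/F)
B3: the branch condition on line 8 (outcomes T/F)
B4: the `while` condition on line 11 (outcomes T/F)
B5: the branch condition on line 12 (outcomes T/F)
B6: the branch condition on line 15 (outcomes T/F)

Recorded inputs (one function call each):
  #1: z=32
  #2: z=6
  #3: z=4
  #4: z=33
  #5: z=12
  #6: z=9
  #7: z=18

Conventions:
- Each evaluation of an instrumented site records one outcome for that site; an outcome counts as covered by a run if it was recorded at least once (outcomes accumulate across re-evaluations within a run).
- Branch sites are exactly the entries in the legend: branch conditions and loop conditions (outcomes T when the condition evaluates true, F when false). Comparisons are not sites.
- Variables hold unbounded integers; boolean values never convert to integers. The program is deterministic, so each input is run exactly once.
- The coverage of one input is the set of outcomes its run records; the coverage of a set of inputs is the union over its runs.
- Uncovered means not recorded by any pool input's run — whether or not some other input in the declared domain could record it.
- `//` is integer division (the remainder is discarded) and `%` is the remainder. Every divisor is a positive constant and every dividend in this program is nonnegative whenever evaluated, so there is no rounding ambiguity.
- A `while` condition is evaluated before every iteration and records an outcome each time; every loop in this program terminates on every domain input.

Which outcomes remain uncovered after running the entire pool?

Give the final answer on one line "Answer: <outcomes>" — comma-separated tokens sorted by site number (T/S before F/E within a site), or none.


run #1 (z=32) runs B1->T, B2->F, B4->F, B6->T; records B1=T, B2=F, B4=F, B6=T
run #2 (z=6) runs B1->F, B3->T, B4->F, B6->T; records B1=F, B3=T, B4=F, B6=T
run #3 (z=4) runs B1->F, B3->T, B4->F, B6->F; records B1=F, B3=T, B4=F, B6=F
run #4 (z=33) runs B1->T, B2->F, B4->F, B6->T; records B1=T, B2=F, B4=F, B6=T
run #5 (z=12) runs B1->F, B3->F, B4->F, B6->T; records B1=F, B3=F, B4=F, B6=T
run #6 (z=9) runs B1->F, B3->T, B4->F, B6->T; records B1=F, B3=T, B4=F, B6=T
run #7 (z=18) runs B1->F, B3->F, B4->F, B6->T; records B1=F, B3=F, B4=F, B6=T
union over the pool: B1=T, B1=F, B2=F, B3=T, B3=F, B4=F, B6=T, B6=F
uncovered (4 of 12): B2=T, B4=T, B5=T, B5=F
Answer: B2=T, B4=T, B5=T, B5=F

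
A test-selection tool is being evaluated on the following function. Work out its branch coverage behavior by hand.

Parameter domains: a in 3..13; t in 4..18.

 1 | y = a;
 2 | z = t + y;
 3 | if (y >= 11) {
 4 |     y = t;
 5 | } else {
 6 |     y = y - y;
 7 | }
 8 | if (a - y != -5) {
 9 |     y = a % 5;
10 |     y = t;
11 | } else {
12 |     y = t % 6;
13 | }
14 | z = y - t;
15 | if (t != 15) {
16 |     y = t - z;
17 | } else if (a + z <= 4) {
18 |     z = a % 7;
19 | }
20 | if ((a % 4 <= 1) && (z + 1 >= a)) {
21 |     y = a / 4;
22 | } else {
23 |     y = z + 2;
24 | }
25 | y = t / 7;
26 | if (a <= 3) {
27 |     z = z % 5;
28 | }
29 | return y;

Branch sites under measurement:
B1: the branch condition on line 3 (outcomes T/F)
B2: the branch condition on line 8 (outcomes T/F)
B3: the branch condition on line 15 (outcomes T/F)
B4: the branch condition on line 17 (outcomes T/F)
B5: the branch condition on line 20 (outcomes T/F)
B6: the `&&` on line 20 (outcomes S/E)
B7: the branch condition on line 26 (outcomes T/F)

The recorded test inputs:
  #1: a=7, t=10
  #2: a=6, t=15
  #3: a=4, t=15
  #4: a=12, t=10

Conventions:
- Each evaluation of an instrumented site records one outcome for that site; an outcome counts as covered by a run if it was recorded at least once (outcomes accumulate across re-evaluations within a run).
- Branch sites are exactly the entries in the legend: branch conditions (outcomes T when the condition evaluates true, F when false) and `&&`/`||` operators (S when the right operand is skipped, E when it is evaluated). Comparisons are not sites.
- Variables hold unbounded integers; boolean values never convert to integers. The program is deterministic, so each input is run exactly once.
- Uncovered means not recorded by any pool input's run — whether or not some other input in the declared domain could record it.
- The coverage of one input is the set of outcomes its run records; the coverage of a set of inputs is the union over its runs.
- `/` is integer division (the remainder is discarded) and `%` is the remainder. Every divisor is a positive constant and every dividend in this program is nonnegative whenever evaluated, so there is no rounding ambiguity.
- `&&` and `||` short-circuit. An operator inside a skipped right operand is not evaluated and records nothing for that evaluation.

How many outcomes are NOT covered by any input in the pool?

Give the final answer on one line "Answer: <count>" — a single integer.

#1 (a=7, t=10) -> covered: B1=F, B2=T, B3=T, B5=F, B6=S, B7=F
#2 (a=6, t=15) -> covered: B1=F, B2=T, B3=F, B4=F, B5=F, B6=S, B7=F
#3 (a=4, t=15) -> covered: B1=F, B2=T, B3=F, B4=T, B5=T, B6=E, B7=F
#4 (a=12, t=10) -> covered: B1=T, B2=T, B3=T, B5=F, B6=E, B7=F
union over the pool: B1=T, B1=F, B2=T, B3=T, B3=F, B4=T, B4=F, B5=T, B5=F, B6=S, B6=E, B7=F
uncovered (2 of 14): B2=F, B7=T

Answer: 2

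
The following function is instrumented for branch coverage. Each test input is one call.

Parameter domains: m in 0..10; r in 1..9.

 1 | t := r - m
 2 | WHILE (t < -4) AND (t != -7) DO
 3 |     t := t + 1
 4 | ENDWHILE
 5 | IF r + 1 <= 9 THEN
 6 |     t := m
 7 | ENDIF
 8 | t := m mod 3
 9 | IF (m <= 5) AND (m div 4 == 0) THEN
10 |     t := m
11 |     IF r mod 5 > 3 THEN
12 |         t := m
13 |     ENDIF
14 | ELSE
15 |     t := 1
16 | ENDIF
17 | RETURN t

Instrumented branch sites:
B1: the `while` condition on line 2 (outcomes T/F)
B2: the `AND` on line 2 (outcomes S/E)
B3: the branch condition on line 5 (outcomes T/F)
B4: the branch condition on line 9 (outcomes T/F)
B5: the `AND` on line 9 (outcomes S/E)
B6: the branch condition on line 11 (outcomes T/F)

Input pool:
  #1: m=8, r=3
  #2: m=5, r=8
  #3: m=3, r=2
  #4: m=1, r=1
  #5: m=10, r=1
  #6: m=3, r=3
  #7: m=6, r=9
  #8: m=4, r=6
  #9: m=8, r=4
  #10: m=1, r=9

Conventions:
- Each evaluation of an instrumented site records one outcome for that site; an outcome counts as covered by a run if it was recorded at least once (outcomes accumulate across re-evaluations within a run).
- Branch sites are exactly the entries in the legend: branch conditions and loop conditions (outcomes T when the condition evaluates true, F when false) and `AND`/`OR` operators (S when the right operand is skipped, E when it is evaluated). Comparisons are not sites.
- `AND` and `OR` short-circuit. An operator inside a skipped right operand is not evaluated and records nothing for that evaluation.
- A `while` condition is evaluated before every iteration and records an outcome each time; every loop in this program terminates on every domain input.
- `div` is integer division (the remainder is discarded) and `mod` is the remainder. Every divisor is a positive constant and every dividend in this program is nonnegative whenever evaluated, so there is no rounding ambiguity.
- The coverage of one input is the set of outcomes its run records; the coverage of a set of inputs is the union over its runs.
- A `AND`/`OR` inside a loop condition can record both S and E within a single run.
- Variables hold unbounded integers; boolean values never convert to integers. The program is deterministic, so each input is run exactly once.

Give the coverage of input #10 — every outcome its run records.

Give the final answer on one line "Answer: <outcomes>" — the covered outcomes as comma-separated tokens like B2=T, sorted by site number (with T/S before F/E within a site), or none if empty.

Simulating input #10 (m=1, r=9) step by step:
  B2->S, B1->F, B3->F, B5->E, B4->T, B6->T
as a set, this run covers: B1=F, B2=S, B3=F, B4=T, B5=E, B6=T

Answer: B1=F, B2=S, B3=F, B4=T, B5=E, B6=T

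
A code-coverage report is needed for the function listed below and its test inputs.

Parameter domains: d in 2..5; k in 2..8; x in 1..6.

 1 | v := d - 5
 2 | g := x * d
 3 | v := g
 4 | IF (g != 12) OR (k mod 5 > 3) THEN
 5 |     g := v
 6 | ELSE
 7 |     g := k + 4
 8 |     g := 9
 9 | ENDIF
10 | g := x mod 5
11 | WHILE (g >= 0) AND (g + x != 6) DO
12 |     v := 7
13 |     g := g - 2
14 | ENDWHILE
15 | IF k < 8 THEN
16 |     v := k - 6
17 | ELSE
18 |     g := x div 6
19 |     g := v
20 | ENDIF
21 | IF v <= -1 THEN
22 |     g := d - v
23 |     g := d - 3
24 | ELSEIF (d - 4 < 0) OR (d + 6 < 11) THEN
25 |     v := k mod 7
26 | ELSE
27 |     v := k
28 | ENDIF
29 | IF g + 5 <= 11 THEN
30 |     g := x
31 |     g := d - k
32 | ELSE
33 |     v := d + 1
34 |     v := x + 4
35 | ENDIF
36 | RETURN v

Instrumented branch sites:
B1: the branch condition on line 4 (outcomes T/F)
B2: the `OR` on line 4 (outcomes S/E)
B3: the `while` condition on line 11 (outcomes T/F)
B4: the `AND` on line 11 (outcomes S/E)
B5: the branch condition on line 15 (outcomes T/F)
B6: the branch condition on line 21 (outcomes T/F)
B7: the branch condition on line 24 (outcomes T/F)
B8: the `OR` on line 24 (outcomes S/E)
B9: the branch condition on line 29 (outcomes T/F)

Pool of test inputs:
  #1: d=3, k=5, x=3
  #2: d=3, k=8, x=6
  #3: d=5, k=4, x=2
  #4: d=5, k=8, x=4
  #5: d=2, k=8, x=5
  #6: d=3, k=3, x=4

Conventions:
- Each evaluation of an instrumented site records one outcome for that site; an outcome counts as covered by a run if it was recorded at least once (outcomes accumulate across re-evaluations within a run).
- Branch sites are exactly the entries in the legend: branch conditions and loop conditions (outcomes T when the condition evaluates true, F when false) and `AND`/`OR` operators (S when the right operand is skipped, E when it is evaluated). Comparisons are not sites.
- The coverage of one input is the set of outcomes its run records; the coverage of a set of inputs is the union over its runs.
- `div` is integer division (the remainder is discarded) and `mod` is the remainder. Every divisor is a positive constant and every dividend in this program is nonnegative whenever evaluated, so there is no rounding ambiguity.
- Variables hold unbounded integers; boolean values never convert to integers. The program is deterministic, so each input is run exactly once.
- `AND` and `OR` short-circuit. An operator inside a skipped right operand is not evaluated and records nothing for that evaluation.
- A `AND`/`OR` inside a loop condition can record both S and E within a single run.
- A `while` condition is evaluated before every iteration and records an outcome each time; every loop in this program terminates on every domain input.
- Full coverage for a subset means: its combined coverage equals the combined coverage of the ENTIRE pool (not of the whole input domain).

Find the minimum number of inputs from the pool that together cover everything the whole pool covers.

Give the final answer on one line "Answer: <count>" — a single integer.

test 1 (d=3, k=5, x=3) fires B2->S, B1->T, B4->E, B3->F, B5->T, B6->T, B9->T; hits B1=T, B2=S, B3=F, B4=E, B5=T, B6=T, B9=T
test 2 (d=3, k=8, x=6) fires B2->S, B1->T, B4->E, B3->T, B4->S, B3->F, B5->F, B6->F, B8->S, B7->T, B9->F; hits B1=T, B2=S, B3=T, B3=F, B4=S, B4=E, B5=F, B6=F, B7=T, B8=S, B9=F
test 3 (d=5, k=4, x=2) fires B2->S, B1->T, B4->E, B3->T, B4->E, B3->T, B4->S, B3->F, B5->T, B6->T, B9->T; hits B1=T, B2=S, B3=T, B3=F, B4=S, B4=E, B5=T, B6=T, B9=T
test 4 (d=5, k=8, x=4) fires B2->S, B1->T, B4->E, B3->T, B4->E, B3->F, B5->F, B6->F, B8->E, B7->F, B9->F; hits B1=T, B2=S, B3=T, B3=F, B4=E, B5=F, B6=F, B7=F, B8=E, B9=F
test 5 (d=2, k=8, x=5) fires B2->S, B1->T, B4->E, B3->T, B4->S, B3->F, B5->F, B6->F, B8->S, B7->T, B9->F; hits B1=T, B2=S, B3=T, B3=F, B4=S, B4=E, B5=F, B6=F, B7=T, B8=S, B9=F
test 6 (d=3, k=3, x=4) fires B2->E, B1->F, B4->E, B3->T, B4->E, B3->F, B5->T, B6->T, B9->T; hits B1=F, B2=E, B3=T, B3=F, B4=E, B5=T, B6=T, B9=T
the full pool covers 18 outcomes: B1=T, B1=F, B2=S, B2=E, B3=T, B3=F, B4=S, B4=E, B5=T, B5=F, B6=T, B6=F, B7=T, B7=F, B8=S, B8=E, B9=T, B9=F
every size-1 subset falls short of the 18 outcomes (best: 11/18)
every size-2 subset falls short of the 18 outcomes (best: 16/18)
inputs {2, 4, 6} (size 3) cover everything; no size-3 subset with a lexicographically smaller index list covers all 18

Answer: 3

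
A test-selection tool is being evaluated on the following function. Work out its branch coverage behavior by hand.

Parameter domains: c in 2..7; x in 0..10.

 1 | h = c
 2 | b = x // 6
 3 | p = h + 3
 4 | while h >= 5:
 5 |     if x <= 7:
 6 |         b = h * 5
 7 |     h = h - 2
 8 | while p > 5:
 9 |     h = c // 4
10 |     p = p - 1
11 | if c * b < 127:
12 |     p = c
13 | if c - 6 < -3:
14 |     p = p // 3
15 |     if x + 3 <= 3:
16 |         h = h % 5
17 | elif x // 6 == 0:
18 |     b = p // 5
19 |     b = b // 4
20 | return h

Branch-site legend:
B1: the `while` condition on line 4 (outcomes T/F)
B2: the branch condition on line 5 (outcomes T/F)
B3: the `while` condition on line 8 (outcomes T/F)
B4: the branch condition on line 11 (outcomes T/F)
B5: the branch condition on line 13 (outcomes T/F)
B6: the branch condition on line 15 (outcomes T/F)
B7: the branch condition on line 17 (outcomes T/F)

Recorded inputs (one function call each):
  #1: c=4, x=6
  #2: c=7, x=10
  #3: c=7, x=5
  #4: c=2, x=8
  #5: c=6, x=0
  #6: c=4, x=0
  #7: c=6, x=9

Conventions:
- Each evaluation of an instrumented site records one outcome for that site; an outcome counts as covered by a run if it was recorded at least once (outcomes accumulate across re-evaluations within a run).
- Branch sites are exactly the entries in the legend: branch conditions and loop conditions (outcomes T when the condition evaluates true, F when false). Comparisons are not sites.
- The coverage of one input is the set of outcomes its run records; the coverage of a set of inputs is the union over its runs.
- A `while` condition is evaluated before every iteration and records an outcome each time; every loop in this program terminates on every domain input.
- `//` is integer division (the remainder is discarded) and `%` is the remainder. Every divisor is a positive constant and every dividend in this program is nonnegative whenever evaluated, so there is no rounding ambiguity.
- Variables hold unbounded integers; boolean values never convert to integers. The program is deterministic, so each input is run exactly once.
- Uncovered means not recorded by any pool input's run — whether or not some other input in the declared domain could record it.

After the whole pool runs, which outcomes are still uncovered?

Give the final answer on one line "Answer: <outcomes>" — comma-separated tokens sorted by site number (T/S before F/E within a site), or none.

input #1 (c=4, x=6): events B1->F, B3->T, B3->T, B3->F, B4->T, B5->F, B7->F; covers B1=F, B3=T, B3=F, B4=T, B5=F, B7=F
input #2 (c=7, x=10): events B1->T, B2->F, B1->T, B2->F, B1->F, B3->T, B3->T, B3->T, B3->T, B3->T, B3->F, B4->T, B5->F, B7->F; covers B1=T, B1=F, B2=F, B3=T, B3=F, B4=T, B5=F, B7=F
input #3 (c=7, x=5): events B1->T, B2->T, B1->T, B2->T, B1->F, B3->T, B3->T, B3->T, B3->T, B3->T, B3->F, B4->F, B5->F, B7->T; covers B1=T, B1=F, B2=T, B3=T, B3=F, B4=F, B5=F, B7=T
input #4 (c=2, x=8): events B1->F, B3->F, B4->T, B5->T, B6->F; covers B1=F, B3=F, B4=T, B5=T, B6=F
input #5 (c=6, x=0): events B1->T, B2->T, B1->F, B3->T, B3->T, B3->T, B3->T, B3->F, B4->F, B5->F, B7->T; covers B1=T, B1=F, B2=T, B3=T, B3=F, B4=F, B5=F, B7=T
input #6 (c=4, x=0): events B1->F, B3->T, B3->T, B3->F, B4->T, B5->F, B7->T; covers B1=F, B3=T, B3=F, B4=T, B5=F, B7=T
input #7 (c=6, x=9): events B1->T, B2->F, B1->F, B3->T, B3->T, B3->T, B3->T, B3->F, B4->T, B5->F, B7->F; covers B1=T, B1=F, B2=F, B3=T, B3=F, B4=T, B5=F, B7=F
union over the pool: B1=T, B1=F, B2=T, B2=F, B3=T, B3=F, B4=T, B4=F, B5=T, B5=F, B6=F, B7=T, B7=F
uncovered (1 of 14): B6=T

Answer: B6=T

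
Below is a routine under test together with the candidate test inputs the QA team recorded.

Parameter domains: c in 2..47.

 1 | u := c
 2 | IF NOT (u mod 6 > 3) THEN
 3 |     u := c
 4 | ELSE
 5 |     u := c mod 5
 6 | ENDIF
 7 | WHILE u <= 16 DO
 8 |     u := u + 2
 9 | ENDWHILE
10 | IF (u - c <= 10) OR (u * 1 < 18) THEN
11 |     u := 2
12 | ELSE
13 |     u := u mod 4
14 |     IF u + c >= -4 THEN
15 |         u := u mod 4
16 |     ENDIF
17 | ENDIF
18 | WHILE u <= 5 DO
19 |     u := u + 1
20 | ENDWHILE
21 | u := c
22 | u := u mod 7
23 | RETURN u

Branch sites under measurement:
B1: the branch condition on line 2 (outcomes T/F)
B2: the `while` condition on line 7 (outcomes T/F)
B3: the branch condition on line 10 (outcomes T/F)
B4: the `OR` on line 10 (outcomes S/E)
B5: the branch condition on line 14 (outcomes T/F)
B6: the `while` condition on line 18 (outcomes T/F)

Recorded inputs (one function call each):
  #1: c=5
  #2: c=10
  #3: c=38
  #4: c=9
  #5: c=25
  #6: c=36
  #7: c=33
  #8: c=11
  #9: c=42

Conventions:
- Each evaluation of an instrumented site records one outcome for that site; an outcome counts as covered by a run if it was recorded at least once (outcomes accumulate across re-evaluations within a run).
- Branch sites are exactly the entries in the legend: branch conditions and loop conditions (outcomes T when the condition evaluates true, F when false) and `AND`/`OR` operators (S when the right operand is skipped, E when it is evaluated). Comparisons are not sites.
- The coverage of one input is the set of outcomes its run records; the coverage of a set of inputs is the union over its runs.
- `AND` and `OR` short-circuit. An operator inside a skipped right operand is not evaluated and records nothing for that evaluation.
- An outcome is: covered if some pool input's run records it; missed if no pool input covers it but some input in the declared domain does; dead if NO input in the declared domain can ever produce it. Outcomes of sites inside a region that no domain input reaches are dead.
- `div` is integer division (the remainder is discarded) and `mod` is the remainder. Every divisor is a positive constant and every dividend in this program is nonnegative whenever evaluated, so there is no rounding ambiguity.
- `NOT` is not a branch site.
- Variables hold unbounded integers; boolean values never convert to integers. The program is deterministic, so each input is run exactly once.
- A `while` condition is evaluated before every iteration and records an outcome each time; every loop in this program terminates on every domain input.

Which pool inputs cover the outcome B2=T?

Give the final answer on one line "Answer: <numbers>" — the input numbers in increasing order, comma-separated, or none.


input #1 (c=5): hits B2=T
input #2 (c=10): hits B2=T
input #3 (c=38): never hits B2=T
input #4 (c=9): hits B2=T
input #5 (c=25): never hits B2=T
input #6 (c=36): never hits B2=T
input #7 (c=33): never hits B2=T
input #8 (c=11): hits B2=T
input #9 (c=42): never hits B2=T
Answer: 1, 2, 4, 8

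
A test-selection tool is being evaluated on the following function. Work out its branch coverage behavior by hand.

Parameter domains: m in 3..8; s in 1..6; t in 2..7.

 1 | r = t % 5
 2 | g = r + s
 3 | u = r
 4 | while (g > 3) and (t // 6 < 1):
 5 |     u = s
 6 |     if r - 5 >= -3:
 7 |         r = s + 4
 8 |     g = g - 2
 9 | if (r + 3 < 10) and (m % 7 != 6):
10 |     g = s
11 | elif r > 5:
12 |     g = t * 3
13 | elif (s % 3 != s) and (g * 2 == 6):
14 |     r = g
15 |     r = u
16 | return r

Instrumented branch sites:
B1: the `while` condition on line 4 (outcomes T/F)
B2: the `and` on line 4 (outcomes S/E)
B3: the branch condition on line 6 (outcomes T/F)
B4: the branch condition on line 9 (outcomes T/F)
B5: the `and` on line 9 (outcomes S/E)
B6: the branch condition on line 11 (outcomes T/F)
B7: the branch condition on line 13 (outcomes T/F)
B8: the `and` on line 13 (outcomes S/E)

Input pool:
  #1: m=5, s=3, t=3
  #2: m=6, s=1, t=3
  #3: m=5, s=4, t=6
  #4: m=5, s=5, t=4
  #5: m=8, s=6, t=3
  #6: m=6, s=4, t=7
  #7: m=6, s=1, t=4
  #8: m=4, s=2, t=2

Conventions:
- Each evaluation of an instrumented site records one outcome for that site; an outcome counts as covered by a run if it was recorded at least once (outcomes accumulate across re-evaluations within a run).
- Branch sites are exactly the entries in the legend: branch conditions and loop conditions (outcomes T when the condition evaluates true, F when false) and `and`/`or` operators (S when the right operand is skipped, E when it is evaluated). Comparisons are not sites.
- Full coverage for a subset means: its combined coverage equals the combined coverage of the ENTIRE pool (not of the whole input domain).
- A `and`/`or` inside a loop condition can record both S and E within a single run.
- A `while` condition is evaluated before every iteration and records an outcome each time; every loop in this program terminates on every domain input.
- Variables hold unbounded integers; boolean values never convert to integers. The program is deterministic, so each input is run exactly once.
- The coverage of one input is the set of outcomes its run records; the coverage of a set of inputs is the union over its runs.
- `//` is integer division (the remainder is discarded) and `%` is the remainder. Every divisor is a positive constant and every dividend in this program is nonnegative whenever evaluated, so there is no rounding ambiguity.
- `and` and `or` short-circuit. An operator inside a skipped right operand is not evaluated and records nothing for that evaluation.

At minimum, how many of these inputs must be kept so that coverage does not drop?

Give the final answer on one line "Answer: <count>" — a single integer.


input #1 (m=5, s=3, t=3): events B2->E, B1->T, B3->T, B2->E, B1->T, B3->T, B2->S, B1->F, B5->S, B4->F, B6->T; covers B1=T, B1=F, B2=S, B2=E, B3=T, B4=F, B5=S, B6=T
input #2 (m=6, s=1, t=3): events B2->E, B1->T, B3->T, B2->S, B1->F, B5->E, B4->F, B6->F, B8->S, B7->F; covers B1=T, B1=F, B2=S, B2=E, B3=T, B4=F, B5=E, B6=F, B7=F, B8=S
input #3 (m=5, s=4, t=6): events B2->E, B1->F, B5->E, B4->T; covers B1=F, B2=E, B4=T, B5=E
input #4 (m=5, s=5, t=4): events B2->E, B1->T, B3->T, B2->E, B1->T, B3->T, B2->E, B1->T, B3->T, B2->S, B1->F, B5->S, B4->F, B6->T; covers B1=T, B1=F, B2=S, B2=E, B3=T, B4=F, B5=S, B6=T
input #5 (m=8, s=6, t=3): events B2->E, B1->T, B3->T, B2->E, B1->T, B3->T, B2->E, B1->T, B3->T, B2->S, B1->F, B5->S, B4->F, B6->T; covers B1=T, B1=F, B2=S, B2=E, B3=T, B4=F, B5=S, B6=T
input #6 (m=6, s=4, t=7): events B2->E, B1->F, B5->E, B4->F, B6->F, B8->E, B7->F; covers B1=F, B2=E, B4=F, B5=E, B6=F, B7=F, B8=E
input #7 (m=6, s=1, t=4): events B2->E, B1->T, B3->T, B2->S, B1->F, B5->E, B4->F, B6->F, B8->S, B7->F; covers B1=T, B1=F, B2=S, B2=E, B3=T, B4=F, B5=E, B6=F, B7=F, B8=S
input #8 (m=4, s=2, t=2): events B2->E, B1->T, B3->T, B2->S, B1->F, B5->E, B4->T; covers B1=T, B1=F, B2=S, B2=E, B3=T, B4=T, B5=E
together the pool reaches 14 outcomes: B1=T, B1=F, B2=S, B2=E, B3=T, B4=T, B4=F, B5=S, B5=E, B6=T, B6=F, B7=F, B8=S, B8=E
size 1 is not enough: best union over all size-1 subsets is 10/14
size 2 is not enough: best union over all size-2 subsets is 12/14
size 3 is not enough: best union over all size-3 subsets is 13/14
at size 4, {1, 2, 3, 6} reaches all 14 outcomes; every lexicographically earlier size-4 subset fails
Answer: 4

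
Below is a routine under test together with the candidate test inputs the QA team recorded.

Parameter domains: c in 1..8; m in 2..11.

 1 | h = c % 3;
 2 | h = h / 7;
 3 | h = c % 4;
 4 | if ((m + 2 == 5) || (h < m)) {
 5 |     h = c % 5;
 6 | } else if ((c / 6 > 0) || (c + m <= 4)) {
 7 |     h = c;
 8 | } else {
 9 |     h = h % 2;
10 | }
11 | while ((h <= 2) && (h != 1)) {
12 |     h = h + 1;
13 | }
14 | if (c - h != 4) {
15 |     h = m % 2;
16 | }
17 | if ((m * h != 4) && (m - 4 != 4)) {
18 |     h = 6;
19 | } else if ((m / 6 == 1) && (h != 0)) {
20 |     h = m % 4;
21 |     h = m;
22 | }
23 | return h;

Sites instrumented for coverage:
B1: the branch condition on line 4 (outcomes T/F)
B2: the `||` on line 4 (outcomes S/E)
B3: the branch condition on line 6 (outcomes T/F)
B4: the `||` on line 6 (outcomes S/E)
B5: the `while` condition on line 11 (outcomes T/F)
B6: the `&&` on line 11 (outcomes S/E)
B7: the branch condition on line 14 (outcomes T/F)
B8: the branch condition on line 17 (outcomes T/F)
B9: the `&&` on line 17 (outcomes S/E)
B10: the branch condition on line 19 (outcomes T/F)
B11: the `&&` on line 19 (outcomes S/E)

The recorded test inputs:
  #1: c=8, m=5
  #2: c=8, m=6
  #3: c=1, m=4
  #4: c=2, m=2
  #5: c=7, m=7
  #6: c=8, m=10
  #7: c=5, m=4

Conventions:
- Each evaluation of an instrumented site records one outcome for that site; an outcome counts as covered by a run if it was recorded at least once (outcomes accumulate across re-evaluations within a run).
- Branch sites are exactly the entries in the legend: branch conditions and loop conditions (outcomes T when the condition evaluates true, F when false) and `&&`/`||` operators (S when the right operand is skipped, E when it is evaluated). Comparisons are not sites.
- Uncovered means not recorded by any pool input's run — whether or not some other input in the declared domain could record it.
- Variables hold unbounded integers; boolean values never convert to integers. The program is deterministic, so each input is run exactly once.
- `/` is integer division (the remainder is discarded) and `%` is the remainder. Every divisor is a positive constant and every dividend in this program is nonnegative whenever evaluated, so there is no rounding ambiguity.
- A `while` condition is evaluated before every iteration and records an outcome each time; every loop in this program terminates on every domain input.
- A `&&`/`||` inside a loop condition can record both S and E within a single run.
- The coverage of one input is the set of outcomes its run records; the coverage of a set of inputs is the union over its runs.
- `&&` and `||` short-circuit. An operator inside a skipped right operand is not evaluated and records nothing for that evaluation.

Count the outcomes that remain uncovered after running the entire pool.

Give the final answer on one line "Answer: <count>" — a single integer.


input #1 (c=8, m=5): covers B1=T, B2=E, B5=F, B6=S, B7=T, B8=T, B9=E
input #2 (c=8, m=6): covers B1=T, B2=E, B5=F, B6=S, B7=T, B8=T, B9=E
input #3 (c=1, m=4): covers B1=T, B2=E, B5=F, B6=E, B7=T, B8=T, B9=E
input #4 (c=2, m=2): covers B1=F, B2=E, B3=T, B4=E, B5=T, B5=F, B6=S, B6=E, B7=T, B8=T, B9=E
input #5 (c=7, m=7): covers B1=T, B2=E, B5=T, B5=F, B6=S, B6=E, B7=F, B8=T, B9=E
input #6 (c=8, m=10): covers B1=T, B2=E, B5=F, B6=S, B7=T, B8=T, B9=E
input #7 (c=5, m=4): covers B1=T, B2=E, B5=T, B5=F, B6=E, B7=F, B8=F, B9=S, B10=F, B11=S
union over the pool: B1=T, B1=F, B2=E, B3=T, B4=E, B5=T, B5=F, B6=S, B6=E, B7=T, B7=F, B8=T, B8=F, B9=S, B9=E, B10=F, B11=S
uncovered (5 of 22): B2=S, B3=F, B4=S, B10=T, B11=E
Answer: 5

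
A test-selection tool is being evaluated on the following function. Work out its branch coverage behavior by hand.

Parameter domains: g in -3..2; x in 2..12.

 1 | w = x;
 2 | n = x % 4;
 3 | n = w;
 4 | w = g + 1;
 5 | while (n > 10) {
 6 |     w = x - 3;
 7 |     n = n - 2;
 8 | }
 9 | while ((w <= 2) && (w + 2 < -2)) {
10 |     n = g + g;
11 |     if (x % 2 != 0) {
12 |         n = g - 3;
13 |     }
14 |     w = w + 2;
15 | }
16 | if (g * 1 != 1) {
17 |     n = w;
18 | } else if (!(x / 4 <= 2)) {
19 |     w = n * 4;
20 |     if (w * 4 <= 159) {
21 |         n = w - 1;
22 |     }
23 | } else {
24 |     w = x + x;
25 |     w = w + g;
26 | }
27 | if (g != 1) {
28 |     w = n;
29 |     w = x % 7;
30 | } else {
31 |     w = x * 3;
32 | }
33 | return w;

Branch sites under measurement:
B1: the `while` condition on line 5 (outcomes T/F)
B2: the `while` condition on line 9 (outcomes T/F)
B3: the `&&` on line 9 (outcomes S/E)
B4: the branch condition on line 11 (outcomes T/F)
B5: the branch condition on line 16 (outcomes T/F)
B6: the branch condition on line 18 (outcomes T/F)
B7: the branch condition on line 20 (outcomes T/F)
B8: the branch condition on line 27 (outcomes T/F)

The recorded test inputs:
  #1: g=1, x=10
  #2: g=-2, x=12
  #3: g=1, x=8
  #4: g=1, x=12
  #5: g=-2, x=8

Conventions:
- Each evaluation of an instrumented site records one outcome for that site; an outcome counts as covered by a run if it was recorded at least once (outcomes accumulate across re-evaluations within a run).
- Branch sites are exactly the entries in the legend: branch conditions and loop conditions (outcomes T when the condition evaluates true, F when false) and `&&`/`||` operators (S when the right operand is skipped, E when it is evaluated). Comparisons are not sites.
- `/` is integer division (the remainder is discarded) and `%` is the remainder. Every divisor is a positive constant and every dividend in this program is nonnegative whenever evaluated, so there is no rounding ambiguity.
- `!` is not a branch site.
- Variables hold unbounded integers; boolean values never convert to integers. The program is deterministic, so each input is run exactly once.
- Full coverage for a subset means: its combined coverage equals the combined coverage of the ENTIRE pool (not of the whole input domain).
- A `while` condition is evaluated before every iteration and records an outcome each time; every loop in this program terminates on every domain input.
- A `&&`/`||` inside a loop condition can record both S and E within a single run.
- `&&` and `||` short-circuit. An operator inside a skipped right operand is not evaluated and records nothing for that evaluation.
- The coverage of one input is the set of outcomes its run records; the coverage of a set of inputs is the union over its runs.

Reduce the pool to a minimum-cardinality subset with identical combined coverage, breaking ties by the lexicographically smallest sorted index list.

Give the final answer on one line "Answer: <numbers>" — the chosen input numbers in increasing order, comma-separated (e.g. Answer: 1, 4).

run #1 (g=1, x=10) runs B1->F, B3->E, B2->F, B5->F, B6->F, B8->F; records B1=F, B2=F, B3=E, B5=F, B6=F, B8=F
run #2 (g=-2, x=12) runs B1->T, B1->F, B3->S, B2->F, B5->T, B8->T; records B1=T, B1=F, B2=F, B3=S, B5=T, B8=T
run #3 (g=1, x=8) runs B1->F, B3->E, B2->F, B5->F, B6->F, B8->F; records B1=F, B2=F, B3=E, B5=F, B6=F, B8=F
run #4 (g=1, x=12) runs B1->T, B1->F, B3->S, B2->F, B5->F, B6->T, B7->F, B8->F; records B1=T, B1=F, B2=F, B3=S, B5=F, B6=T, B7=F, B8=F
run #5 (g=-2, x=8) runs B1->F, B3->E, B2->F, B5->T, B8->T; records B1=F, B2=F, B3=E, B5=T, B8=T
pool-wide coverage (12 outcomes): B1=T, B1=F, B2=F, B3=S, B3=E, B5=T, B5=F, B6=T, B6=F, B7=F, B8=T, B8=F
size 1 is not enough: best union over all size-1 subsets is 8/12
size 2 is not enough: best union over all size-2 subsets is 11/12
size 3: inputs {1, 2, 4} cover all 12 outcomes, and no lexicographically smaller subset of this size does

Answer: 1, 2, 4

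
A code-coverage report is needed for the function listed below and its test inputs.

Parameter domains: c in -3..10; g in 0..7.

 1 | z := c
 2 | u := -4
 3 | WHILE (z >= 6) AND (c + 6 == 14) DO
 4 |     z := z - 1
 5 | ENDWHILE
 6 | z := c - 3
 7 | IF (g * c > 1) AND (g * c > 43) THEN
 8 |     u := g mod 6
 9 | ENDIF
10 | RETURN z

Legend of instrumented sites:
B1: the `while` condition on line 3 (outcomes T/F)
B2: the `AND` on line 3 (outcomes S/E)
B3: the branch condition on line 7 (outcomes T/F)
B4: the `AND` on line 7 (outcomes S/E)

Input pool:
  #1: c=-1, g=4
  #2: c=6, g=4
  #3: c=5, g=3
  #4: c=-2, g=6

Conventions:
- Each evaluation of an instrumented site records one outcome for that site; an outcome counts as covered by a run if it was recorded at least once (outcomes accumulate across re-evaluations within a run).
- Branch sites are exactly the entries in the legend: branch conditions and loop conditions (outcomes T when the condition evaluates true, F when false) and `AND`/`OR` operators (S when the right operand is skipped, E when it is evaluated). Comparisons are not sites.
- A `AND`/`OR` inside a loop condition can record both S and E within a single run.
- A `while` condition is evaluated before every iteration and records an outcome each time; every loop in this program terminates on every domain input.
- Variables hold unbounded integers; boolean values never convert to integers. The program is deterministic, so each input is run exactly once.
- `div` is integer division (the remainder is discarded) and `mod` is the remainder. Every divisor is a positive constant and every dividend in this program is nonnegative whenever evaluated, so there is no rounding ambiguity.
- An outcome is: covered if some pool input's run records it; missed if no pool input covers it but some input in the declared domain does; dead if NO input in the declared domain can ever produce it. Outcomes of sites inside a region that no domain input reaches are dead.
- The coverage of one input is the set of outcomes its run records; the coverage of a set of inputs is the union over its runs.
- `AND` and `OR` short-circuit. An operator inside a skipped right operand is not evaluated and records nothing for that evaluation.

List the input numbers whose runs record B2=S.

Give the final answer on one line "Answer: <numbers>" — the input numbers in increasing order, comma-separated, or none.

input #1 (c=-1, g=4): hits B2=S
input #2 (c=6, g=4): never hits B2=S
input #3 (c=5, g=3): hits B2=S
input #4 (c=-2, g=6): hits B2=S

Answer: 1, 3, 4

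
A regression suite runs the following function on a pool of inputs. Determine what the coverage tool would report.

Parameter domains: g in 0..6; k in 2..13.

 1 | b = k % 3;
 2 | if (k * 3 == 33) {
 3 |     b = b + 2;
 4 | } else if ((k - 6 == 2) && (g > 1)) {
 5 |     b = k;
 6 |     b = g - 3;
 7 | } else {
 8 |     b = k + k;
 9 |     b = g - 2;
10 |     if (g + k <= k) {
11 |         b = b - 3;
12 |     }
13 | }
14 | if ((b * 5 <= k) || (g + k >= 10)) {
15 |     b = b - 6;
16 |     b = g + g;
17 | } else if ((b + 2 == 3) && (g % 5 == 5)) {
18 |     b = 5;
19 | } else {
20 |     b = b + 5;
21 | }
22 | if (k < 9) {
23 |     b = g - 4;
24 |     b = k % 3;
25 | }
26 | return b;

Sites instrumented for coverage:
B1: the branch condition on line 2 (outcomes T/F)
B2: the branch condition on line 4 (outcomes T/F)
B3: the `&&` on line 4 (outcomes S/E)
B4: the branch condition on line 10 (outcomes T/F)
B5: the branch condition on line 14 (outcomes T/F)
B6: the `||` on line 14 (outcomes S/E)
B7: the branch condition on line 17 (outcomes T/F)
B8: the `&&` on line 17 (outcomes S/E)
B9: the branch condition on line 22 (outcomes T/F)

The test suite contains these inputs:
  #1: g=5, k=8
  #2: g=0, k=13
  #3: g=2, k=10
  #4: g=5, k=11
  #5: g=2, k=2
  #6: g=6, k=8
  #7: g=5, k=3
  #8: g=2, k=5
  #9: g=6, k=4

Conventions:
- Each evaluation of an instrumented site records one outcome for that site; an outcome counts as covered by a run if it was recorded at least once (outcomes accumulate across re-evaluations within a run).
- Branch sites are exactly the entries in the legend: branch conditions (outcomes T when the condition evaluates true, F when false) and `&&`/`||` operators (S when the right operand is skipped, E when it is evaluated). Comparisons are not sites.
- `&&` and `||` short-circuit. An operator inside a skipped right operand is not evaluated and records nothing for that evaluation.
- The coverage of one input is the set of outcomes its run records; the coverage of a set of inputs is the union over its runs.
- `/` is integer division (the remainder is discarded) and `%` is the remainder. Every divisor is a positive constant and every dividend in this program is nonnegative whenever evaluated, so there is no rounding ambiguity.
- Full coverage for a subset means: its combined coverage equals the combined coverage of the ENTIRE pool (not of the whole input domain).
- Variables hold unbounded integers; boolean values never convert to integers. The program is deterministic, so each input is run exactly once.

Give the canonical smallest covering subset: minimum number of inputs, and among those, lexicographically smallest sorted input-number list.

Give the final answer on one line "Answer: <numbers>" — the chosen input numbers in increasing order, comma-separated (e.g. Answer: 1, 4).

test 1 (g=5, k=8) hits B1=F, B2=T, B3=E, B5=T, B6=E, B9=T
test 2 (g=0, k=13) hits B1=F, B2=F, B3=S, B4=T, B5=T, B6=S, B9=F
test 3 (g=2, k=10) hits B1=F, B2=F, B3=S, B4=F, B5=T, B6=S, B9=F
test 4 (g=5, k=11) hits B1=T, B5=T, B6=E, B9=F
test 5 (g=2, k=2) hits B1=F, B2=F, B3=S, B4=F, B5=T, B6=S, B9=T
test 6 (g=6, k=8) hits B1=F, B2=T, B3=E, B5=T, B6=E, B9=T
test 7 (g=5, k=3) hits B1=F, B2=F, B3=S, B4=F, B5=F, B6=E, B7=F, B8=S, B9=T
test 8 (g=2, k=5) hits B1=F, B2=F, B3=S, B4=F, B5=T, B6=S, B9=T
test 9 (g=6, k=4) hits B1=F, B2=F, B3=S, B4=F, B5=T, B6=E, B9=T
together the pool reaches 16 outcomes: B1=T, B1=F, B2=T, B2=F, B3=S, B3=E, B4=T, B4=F, B5=T, B5=F, B6=S, B6=E, B7=F, B8=S, B9=T, B9=F
checked all size-1 subsets: none covers 16 outcomes (max 9/16)
checked all size-2 subsets: none covers 16 outcomes (max 13/16)
checked all size-3 subsets: none covers 16 outcomes (max 15/16)
size 4: inputs {1, 2, 4, 7} cover all 16 outcomes, and no lexicographically smaller subset of this size does

Answer: 1, 2, 4, 7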